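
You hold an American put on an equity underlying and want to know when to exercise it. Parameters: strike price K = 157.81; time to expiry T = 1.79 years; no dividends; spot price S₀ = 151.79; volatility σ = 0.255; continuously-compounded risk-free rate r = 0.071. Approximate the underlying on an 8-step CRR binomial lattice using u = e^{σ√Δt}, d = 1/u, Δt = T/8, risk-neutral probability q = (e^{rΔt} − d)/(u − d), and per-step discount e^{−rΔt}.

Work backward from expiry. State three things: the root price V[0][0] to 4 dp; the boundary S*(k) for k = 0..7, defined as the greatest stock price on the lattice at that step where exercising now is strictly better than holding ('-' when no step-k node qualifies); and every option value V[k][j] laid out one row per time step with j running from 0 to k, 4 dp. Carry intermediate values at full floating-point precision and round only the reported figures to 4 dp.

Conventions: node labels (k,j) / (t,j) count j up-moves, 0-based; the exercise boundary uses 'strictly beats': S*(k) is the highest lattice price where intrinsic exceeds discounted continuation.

Δt=0.22375, u=1.12820, d=0.88637, q=0.53610, disc=e^(-rΔt)=0.98424
k=8 terminal: V=max(K-S,0) → 99.9786 84.2005 64.1178 38.5559 6.0200 0.0000 0.0000 0.0000 0.0000
k=7: j=0 S=65.2453 intr=92.5647 cont=90.0775 V=92.5647[EX]; j=1 S=83.0460 intr=74.7640 cont=72.2768 V=74.7640[EX]; j=2 S=105.7033 intr=52.1067 cont=49.6195 V=52.1067[EX]; j=3 S=134.5421 intr=23.2679 cont=20.7807 V=23.2679[EX]; j=4 S=171.2490 intr=0.0000 cont=2.7487 V=2.7487[hold]; j=5 S=217.9706 intr=0.0000 cont=0.0000 V=0.0000[hold]; j=6 S=277.4391 intr=0.0000 cont=0.0000 V=0.0000[hold]; j=7 S=353.1322 intr=0.0000 cont=0.0000 V=0.0000[hold]  S*(7)=134.5421
k=6: j=0 S=73.6095 intr=84.2005 cont=81.7133 V=84.2005[EX]; j=1 S=93.6922 intr=64.1178 cont=61.6306 V=64.1178[EX]; j=2 S=119.2541 intr=38.5559 cont=36.0687 V=38.5559[EX]; j=3 S=151.7900 intr=6.0200 cont=12.0742 V=12.0742[hold]; j=4 S=193.2026 intr=0.0000 cont=1.2550 V=1.2550[hold]; j=5 S=245.9137 intr=0.0000 cont=0.0000 V=0.0000[hold]; j=6 S=313.0059 intr=0.0000 cont=0.0000 V=0.0000[hold]  S*(6)=119.2541
k=5: j=0 S=83.0460 intr=74.7640 cont=72.2768 V=74.7640[EX]; j=1 S=105.7033 intr=52.1067 cont=49.6195 V=52.1067[EX]; j=2 S=134.5421 intr=23.2679 cont=23.9752 V=23.9752[hold]; j=3 S=171.2490 intr=0.0000 cont=6.1752 V=6.1752[hold]; j=4 S=217.9706 intr=0.0000 cont=0.5730 V=0.5730[hold]; j=5 S=277.4391 intr=0.0000 cont=0.0000 V=0.0000[hold]  S*(5)=105.7033
k=4: j=0 S=93.6922 intr=64.1178 cont=61.6306 V=64.1178[EX]; j=1 S=119.2541 intr=38.5559 cont=36.4419 V=38.5559[EX]; j=2 S=151.7900 intr=6.0200 cont=14.2052 V=14.2052[hold]; j=3 S=193.2026 intr=0.0000 cont=3.1219 V=3.1219[hold]; j=4 S=245.9137 intr=0.0000 cont=0.2616 V=0.2616[hold]  S*(4)=119.2541
k=3: j=0 S=105.7033 intr=52.1067 cont=49.6195 V=52.1067[EX]; j=1 S=134.5421 intr=23.2679 cont=25.0996 V=25.0996[hold]; j=2 S=171.2490 intr=0.0000 cont=8.1332 V=8.1332[hold]; j=3 S=217.9706 intr=0.0000 cont=1.5635 V=1.5635[hold]  S*(3)=105.7033
k=2: j=0 S=119.2541 intr=38.5559 cont=37.0352 V=38.5559[EX]; j=1 S=151.7900 intr=6.0200 cont=15.7517 V=15.7517[hold]; j=2 S=193.2026 intr=0.0000 cont=4.5385 V=4.5385[hold]  S*(2)=119.2541
k=1: j=0 S=134.5421 intr=23.2679 cont=25.9156 V=25.9156[hold]; j=1 S=171.2490 intr=0.0000 cont=9.5868 V=9.5868[hold]  S*(1)=-
k=0: j=0 S=151.7900 intr=6.0200 cont=16.8913 V=16.8913[hold]  S*(0)=-

price = 16.8913
boundary = - - 119.2541 105.7033 119.2541 105.7033 119.2541 134.5421
tree:
16.8913
25.9156 9.5868
38.5559 15.7517 4.5385
52.1067 25.0996 8.1332 1.5635
64.1178 38.5559 14.2052 3.1219 0.2616
74.7640 52.1067 23.9752 6.1752 0.5730 0.0000
84.2005 64.1178 38.5559 12.0742 1.2550 0.0000 0.0000
92.5647 74.7640 52.1067 23.2679 2.7487 0.0000 0.0000 0.0000
99.9786 84.2005 64.1178 38.5559 6.0200 0.0000 0.0000 0.0000 0.0000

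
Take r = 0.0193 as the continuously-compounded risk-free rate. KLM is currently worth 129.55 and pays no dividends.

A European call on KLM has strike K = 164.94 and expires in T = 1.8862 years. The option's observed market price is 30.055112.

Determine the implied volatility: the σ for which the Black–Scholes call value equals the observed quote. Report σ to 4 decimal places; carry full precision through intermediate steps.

At σ = 0.5621 the Black–Scholes value reproduces the quote:
σ√T = 0.5621·√1.8862 = 0.771983
d₁ = (ln(S/K) + (r+σ²/2)T) / (σ√T) = (ln(129.55/164.94) + (0.0193+0.5621²/2)·1.8862) / 0.771983 = (-0.241515 + 0.334382) / 0.771983 = 0.120297
d₂ = d₁ − σ√T = 0.120297 − 0.771983 = -0.651685
e^{−rT} = 0.964251
N(d₁) = 0.547876,  N(d₂) = 0.257302
V = S·N(d₁) − K·e^{−rT}·N(d₂) = 70.977351 − 40.922239 = 30.055112 (the quoted price), and the Black–Scholes price is strictly increasing in σ, so σ is unique

sigma = 0.5621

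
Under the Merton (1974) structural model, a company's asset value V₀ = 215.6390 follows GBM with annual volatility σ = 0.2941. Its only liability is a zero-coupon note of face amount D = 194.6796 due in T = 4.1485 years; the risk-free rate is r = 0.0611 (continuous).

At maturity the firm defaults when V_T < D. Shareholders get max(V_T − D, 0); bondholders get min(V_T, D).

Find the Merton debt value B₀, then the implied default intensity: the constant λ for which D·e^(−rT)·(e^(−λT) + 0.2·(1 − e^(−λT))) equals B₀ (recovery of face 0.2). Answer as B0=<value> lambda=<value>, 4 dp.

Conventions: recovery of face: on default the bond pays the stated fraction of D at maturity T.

With assets at 215.6390 and a single debt payment of 194.6796 at 4.1485 years:
d₁ = [ln(V₀/D) + (r + σ²/2)T] / (σ√T)
   = [ln(215.6390/194.6796) + (0.0611 + 0.5·0.2941²)·4.1485] / (0.2941·√4.1485)
   = [0.102251 + 0.432885] / 0.599019 = 0.893354
d₂ = d₁ − σ√T = 0.893354 − 0.599019 = 0.294335
N(d₁) = 0.814166,  N(d₂) = 0.615749,  e^(−rT) = 0.776100
E₀ = V₀·N(d₁) − D·e^(−rT)·N(d₂)
   = 215.6390·0.814166 − 194.6796·0.776100·0.615749 = 82.531891
B₀ = V₀ − E₀ = 215.6390 − 82.531891 = 133.107109
e^(−λT) = (B₀·e^(rT)/D − 0.2)/(1 − 0.2) = (133.1071·1.288493/194.6796 − 0.2)/0.8 = 0.85121690
λ = −ln(0.85121690)/4.1485 = 0.038830

B0=133.1071 lambda=0.0388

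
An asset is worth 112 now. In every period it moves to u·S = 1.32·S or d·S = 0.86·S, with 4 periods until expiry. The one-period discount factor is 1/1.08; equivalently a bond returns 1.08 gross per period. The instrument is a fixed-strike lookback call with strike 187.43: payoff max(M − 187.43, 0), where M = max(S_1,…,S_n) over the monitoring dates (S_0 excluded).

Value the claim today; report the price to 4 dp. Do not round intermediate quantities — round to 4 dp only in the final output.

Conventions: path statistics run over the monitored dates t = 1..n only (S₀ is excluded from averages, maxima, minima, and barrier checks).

With p* = (R−d)/(u−d) = 0.4783, sum probability × payoff across the paths and divide by R^4.
Enumerate all 2^4 = 16 price paths (U = up ×1.32, D = down ×0.86); each path with k up-moves has probability p*^k·(1−p*)^(4−k).
DDDD: M=96.3200, payoff=0.0000, prob=0.074099
UDDD: M=147.8400, payoff=0.0000, prob=0.067924
DUDD: M=127.1424, payoff=0.0000, prob=0.067924
UUDD: M=195.1488, payoff=7.7188, prob=0.062264
DDUD: M=109.3425, payoff=0.0000, prob=0.067924
UDUD: M=167.8280, payoff=0.0000, prob=0.062264
DUUD: M=167.8280, payoff=0.0000, prob=0.062264
UUUD: M=257.5964, payoff=70.1664, prob=0.057075
DDDU: M=96.3200, payoff=0.0000, prob=0.067924
UDDU: M=147.8400, payoff=0.0000, prob=0.062264
DUDU: M=144.3321, payoff=0.0000, prob=0.062264
UUDU: M=221.5329, payoff=34.1029, prob=0.057075
DDUU: M=144.3321, payoff=0.0000, prob=0.062264
UDUU: M=221.5329, payoff=34.1029, prob=0.057075
DUUU: M=221.5329, payoff=34.1029, prob=0.057075
UUUU: M=340.0273, payoff=152.5973, prob=0.052319
Price = Σ prob·payoff / R^4 = 18.308405 / 1.360489 = 13.4572

price = 13.4572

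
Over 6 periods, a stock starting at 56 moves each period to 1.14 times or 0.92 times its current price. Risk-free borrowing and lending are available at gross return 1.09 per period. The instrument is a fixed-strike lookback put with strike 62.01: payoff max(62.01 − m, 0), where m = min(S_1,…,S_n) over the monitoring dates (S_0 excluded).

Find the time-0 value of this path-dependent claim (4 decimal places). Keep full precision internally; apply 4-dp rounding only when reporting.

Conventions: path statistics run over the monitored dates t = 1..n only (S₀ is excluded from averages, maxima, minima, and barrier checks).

price = 2.1327

Risk-neutral up-probability p* = (R−d)/(u−d) = (1.09−0.92)/(1.14−0.92) = 0.7727; the claim prices as the p*-weighted sum of path payoffs discounted by R^6.
Enumerate all 2^6 = 64 price paths (U = up ×1.14, D = down ×0.92); each path with k up-moves has probability p*^k·(1−p*)^(6−k).
DDDDDD: m=33.9559, payoff=28.0541, prob=0.000138
UDDDDD: m=42.0758, payoff=19.9342, prob=0.000469
DUDDDD: m=42.0758, payoff=19.9342, prob=0.000469
UUDDDD: m=52.1374, payoff=9.8726, prob=0.001593
DDUDDD: m=42.0758, payoff=19.9342, prob=0.000469
UDUDDD: m=52.1374, payoff=9.8726, prob=0.001593
DUUDDD: m=51.5200, payoff=10.4900, prob=0.001593
UUUDDD: m=63.8400, payoff=0.0000, prob=0.005417
DDDUDD: m=42.0758, payoff=19.9342, prob=0.000469
UDDUDD: m=52.1374, payoff=9.8726, prob=0.001593
DUDUDD: m=51.5200, payoff=10.4900, prob=0.001593
UUDUDD: m=63.8400, payoff=0.0000, prob=0.005417
DDUUDD: m=47.3984, payoff=14.6116, prob=0.001593
UDUUDD: m=58.7328, payoff=3.2772, prob=0.005417
DUUUDD: m=51.5200, payoff=10.4900, prob=0.005417
UUUUDD: m=63.8400, payoff=0.0000, prob=0.018416
DDDDUD: m=40.1180, payoff=21.8920, prob=0.000469
UDDDUD: m=49.7114, payoff=12.2986, prob=0.001593
DUDDUD: m=49.7114, payoff=12.2986, prob=0.001593
UUDDUD: m=61.5990, payoff=0.4110, prob=0.005417
DDUDUD: m=47.3984, payoff=14.6116, prob=0.001593
UDUDUD: m=58.7328, payoff=3.2772, prob=0.005417
DUUDUD: m=51.5200, payoff=10.4900, prob=0.005417
UUUDUD: m=63.8400, payoff=0.0000, prob=0.018416
DDDUUD: m=43.6065, payoff=18.4035, prob=0.001593
UDDUUD: m=54.0342, payoff=7.9758, prob=0.005417
DUDUUD: m=51.5200, payoff=10.4900, prob=0.005417
UUDUUD: m=63.8400, payoff=0.0000, prob=0.018416
DDUUUD: m=47.3984, payoff=14.6116, prob=0.005417
UDUUUD: m=58.7328, payoff=3.2772, prob=0.018416
DUUUUD: m=51.5200, payoff=10.4900, prob=0.018416
UUUUUD: m=63.8400, payoff=0.0000, prob=0.062615
DDDDDU: m=36.9086, payoff=25.1014, prob=0.000469
UDDDDU: m=45.7345, payoff=16.2755, prob=0.001593
DUDDDU: m=45.7345, payoff=16.2755, prob=0.001593
UUDDDU: m=56.6710, payoff=5.3390, prob=0.005417
DDUDDU: m=45.7345, payoff=16.2755, prob=0.001593
UDUDDU: m=56.6710, payoff=5.3390, prob=0.005417
DUUDDU: m=51.5200, payoff=10.4900, prob=0.005417
UUUDDU: m=63.8400, payoff=0.0000, prob=0.018416
DDDUDU: m=43.6065, payoff=18.4035, prob=0.001593
UDDUDU: m=54.0342, payoff=7.9758, prob=0.005417
DUDUDU: m=51.5200, payoff=10.4900, prob=0.005417
UUDUDU: m=63.8400, payoff=0.0000, prob=0.018416
DDUUDU: m=47.3984, payoff=14.6116, prob=0.005417
UDUUDU: m=58.7328, payoff=3.2772, prob=0.018416
DUUUDU: m=51.5200, payoff=10.4900, prob=0.018416
UUUUDU: m=63.8400, payoff=0.0000, prob=0.062615
DDDDUU: m=40.1180, payoff=21.8920, prob=0.001593
UDDDUU: m=49.7114, payoff=12.2986, prob=0.005417
DUDDUU: m=49.7114, payoff=12.2986, prob=0.005417
UUDDUU: m=61.5990, payoff=0.4110, prob=0.018416
DDUDUU: m=47.3984, payoff=14.6116, prob=0.005417
UDUDUU: m=58.7328, payoff=3.2772, prob=0.018416
DUUDUU: m=51.5200, payoff=10.4900, prob=0.018416
UUUDUU: m=63.8400, payoff=0.0000, prob=0.062615
DDDUUU: m=43.6065, payoff=18.4035, prob=0.005417
UDDUUU: m=54.0342, payoff=7.9758, prob=0.018416
DUDUUU: m=51.5200, payoff=10.4900, prob=0.018416
UUDUUU: m=63.8400, payoff=0.0000, prob=0.062615
DDUUUU: m=47.3984, payoff=14.6116, prob=0.018416
UDUUUU: m=58.7328, payoff=3.2772, prob=0.062615
DUUUUU: m=51.5200, payoff=10.4900, prob=0.062615
UUUUUU: m=63.8400, payoff=0.0000, prob=0.212891
Price = Σ prob·payoff / R^6 = 3.576685 / 1.677100 = 2.1327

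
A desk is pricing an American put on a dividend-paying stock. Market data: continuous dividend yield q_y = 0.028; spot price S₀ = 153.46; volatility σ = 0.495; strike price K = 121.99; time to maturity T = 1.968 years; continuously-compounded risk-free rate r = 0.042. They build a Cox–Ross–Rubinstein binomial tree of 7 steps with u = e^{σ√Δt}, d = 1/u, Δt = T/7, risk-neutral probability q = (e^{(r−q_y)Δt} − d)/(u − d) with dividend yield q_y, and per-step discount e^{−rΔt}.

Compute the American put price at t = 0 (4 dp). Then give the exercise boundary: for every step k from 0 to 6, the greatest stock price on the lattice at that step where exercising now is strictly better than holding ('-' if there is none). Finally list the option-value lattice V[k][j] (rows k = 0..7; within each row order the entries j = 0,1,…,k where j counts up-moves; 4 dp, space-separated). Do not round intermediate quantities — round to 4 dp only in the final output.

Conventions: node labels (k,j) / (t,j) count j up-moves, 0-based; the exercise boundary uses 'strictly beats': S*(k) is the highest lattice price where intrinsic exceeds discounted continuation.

price = 20.8389
boundary = - - - - 53.7093 69.8290 90.7867
tree:
20.8389
29.4372 10.5519
40.4379 16.3507 3.5202
53.6733 24.8277 6.0961 0.3653
68.2807 36.6879 10.5331 0.6627 0.0000
80.6792 52.1610 18.1542 1.2021 0.0000 0.0000
90.2156 68.2807 31.2033 2.1806 0.0000 0.0000 0.0000
97.5506 80.6792 52.1610 3.9555 0.0000 0.0000 0.0000 0.0000

Δt=0.28114, u=1.30013, d=0.76915, q=0.44219, disc=e^(-rΔt)=0.98826
k=7 terminal: V=max(K-S,0) → 97.5506 80.6792 52.1610 3.9555 0.0000 0.0000 0.0000 0.0000
k=6: j=0 S=31.7744 intr=90.2156 cont=89.0328 V=90.2156[EX]; j=1 S=53.7093 intr=68.2807 cont=67.2698 V=68.2807[EX]; j=2 S=90.7867 intr=31.2033 cont=30.4831 V=31.2033[EX]; j=3 S=153.4600 intr=0.0000 cont=2.1806 V=2.1806[hold]; j=4 S=259.3988 intr=0.0000 cont=0.0000 V=0.0000[hold]; j=5 S=438.4709 intr=0.0000 cont=0.0000 V=0.0000[hold]; j=6 S=741.1628 intr=0.0000 cont=0.0000 V=0.0000[hold]  S*(6)=90.7867
k=5: j=0 S=41.3108 intr=80.6792 cont=79.5712 V=80.6792[EX]; j=1 S=69.8290 intr=52.1610 cont=51.2765 V=52.1610[EX]; j=2 S=118.0345 intr=3.9555 cont=18.1542 V=18.1542[hold]; j=3 S=199.5178 intr=0.0000 cont=1.2021 V=1.2021[hold]; j=4 S=337.2519 intr=0.0000 cont=0.0000 V=0.0000[hold]; j=5 S=570.0687 intr=0.0000 cont=0.0000 V=0.0000[hold]  S*(5)=69.8290
k=4: j=0 S=53.7093 intr=68.2807 cont=67.2698 V=68.2807[EX]; j=1 S=90.7867 intr=31.2033 cont=36.6879 V=36.6879[hold]; j=2 S=153.4600 intr=0.0000 cont=10.5331 V=10.5331[hold]; j=3 S=259.3988 intr=0.0000 cont=0.6627 V=0.6627[hold]; j=4 S=438.4709 intr=0.0000 cont=0.0000 V=0.0000[hold]  S*(4)=53.7093
k=3: j=0 S=69.8290 intr=52.1610 cont=53.6733 V=53.6733[hold]; j=1 S=118.0345 intr=3.9555 cont=24.8277 V=24.8277[hold]; j=2 S=199.5178 intr=0.0000 cont=6.0961 V=6.0961[hold]; j=3 S=337.2519 intr=0.0000 cont=0.3653 V=0.3653[hold]  S*(3)=-
k=2: j=0 S=90.7867 intr=31.2033 cont=40.4379 V=40.4379[hold]; j=1 S=153.4600 intr=0.0000 cont=16.3507 V=16.3507[hold]; j=2 S=259.3988 intr=0.0000 cont=3.5202 V=3.5202[hold]  S*(2)=-
k=1: j=0 S=118.0345 intr=3.9555 cont=29.4372 V=29.4372[hold]; j=1 S=199.5178 intr=0.0000 cont=10.5519 V=10.5519[hold]  S*(1)=-
k=0: j=0 S=153.4600 intr=0.0000 cont=20.8389 V=20.8389[hold]  S*(0)=-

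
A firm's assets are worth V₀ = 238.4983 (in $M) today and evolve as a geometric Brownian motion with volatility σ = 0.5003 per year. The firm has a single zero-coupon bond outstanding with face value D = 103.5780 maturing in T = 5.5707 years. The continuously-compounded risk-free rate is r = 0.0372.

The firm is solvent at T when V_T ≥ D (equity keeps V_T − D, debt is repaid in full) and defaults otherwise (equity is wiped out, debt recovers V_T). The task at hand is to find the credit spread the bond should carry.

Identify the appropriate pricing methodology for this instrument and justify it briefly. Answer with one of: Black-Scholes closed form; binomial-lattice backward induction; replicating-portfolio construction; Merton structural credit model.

framework: Merton structural credit model

Key observation: assets follow a GBM and default happens iff V_T < 103.5780; valuing claims on that split (equity as a call, risky debt as the residual) is the structural model's definition.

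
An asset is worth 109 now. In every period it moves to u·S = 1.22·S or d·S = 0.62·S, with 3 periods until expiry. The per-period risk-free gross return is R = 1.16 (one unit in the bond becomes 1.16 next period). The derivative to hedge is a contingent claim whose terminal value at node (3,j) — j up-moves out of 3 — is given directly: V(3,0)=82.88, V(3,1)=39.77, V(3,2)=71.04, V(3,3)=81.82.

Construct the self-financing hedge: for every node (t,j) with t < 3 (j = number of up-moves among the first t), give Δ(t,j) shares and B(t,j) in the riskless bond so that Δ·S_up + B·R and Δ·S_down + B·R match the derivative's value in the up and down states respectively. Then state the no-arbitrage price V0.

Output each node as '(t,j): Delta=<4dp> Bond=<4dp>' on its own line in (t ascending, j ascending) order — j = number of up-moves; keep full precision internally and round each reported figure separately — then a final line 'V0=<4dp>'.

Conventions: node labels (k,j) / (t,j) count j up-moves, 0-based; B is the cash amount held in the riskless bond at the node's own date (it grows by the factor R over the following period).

Risk-neutral probability p* = (R−d)/(u−d) = (1.16−0.62)/(1.22−0.62) = 0.9000.
At maturity the claim pays: V(3,0)=82.8800, V(3,1)=39.7700, V(3,2)=71.0400, V(3,3)=81.8200
(2,0): S=41.8996. Δ = (V_up−V_dn)/(S_up−S_dn) = (39.7700−82.8800)/(51.1175−25.9778) = -1.7148. V = [p*·39.7700 + (1−p*)·82.8800]/1.16 = 38.0009. B = V − Δ·S = 109.8509.
(2,1): S=82.4476. Δ = (V_up−V_dn)/(S_up−S_dn) = (71.0400−39.7700)/(100.5861−51.1175) = 0.6321. V = [p*·71.0400 + (1−p*)·39.7700]/1.16 = 58.5457. B = V − Δ·S = 6.4290.
(2,2): S=162.2356. Δ = (V_up−V_dn)/(S_up−S_dn) = (81.8200−71.0400)/(197.9274−100.5861) = 0.1107. V = [p*·81.8200 + (1−p*)·71.0400]/1.16 = 69.6052. B = V − Δ·S = 51.6385.
(1,0): S=67.5800. Δ = (V_up−V_dn)/(S_up−S_dn) = (58.5457−38.0009)/(82.4476−41.8996) = 0.5067. V = [p*·58.5457 + (1−p*)·38.0009]/1.16 = 48.6993. B = V − Δ·S = 14.4579.
(1,1): S=132.9800. Δ = (V_up−V_dn)/(S_up−S_dn) = (69.6052−58.5457)/(162.2356−82.4476) = 0.1386. V = [p*·69.6052 + (1−p*)·58.5457]/1.16 = 59.0511. B = V − Δ·S = 40.6186.
(0,0): S=109.0000. Δ = (V_up−V_dn)/(S_up−S_dn) = (59.0511−48.6993)/(132.9800−67.5800) = 0.1583. V = [p*·59.0511 + (1−p*)·48.6993]/1.16 = 50.0137. B = V − Δ·S = 32.7608.
As a check, the time-0 holding Δ(0,0)·S0 + B(0,0) comes to 50.0137 — exactly V0.

(0,0): Delta=0.1583 Bond=32.7608
(1,0): Delta=0.5067 Bond=14.4579
(1,1): Delta=0.1386 Bond=40.6186
(2,0): Delta=-1.7148 Bond=109.8509
(2,1): Delta=0.6321 Bond=6.4290
(2,2): Delta=0.1107 Bond=51.6385
V0=50.0137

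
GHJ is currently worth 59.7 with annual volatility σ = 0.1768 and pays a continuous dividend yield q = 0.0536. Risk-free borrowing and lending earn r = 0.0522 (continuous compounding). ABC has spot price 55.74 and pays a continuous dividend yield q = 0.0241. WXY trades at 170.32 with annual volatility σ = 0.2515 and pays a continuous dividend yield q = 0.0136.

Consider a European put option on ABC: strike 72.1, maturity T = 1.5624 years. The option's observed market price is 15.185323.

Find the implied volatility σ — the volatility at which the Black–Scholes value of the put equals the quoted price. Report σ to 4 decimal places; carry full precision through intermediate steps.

sigma = 0.2364

At σ = 0.2364 the Black–Scholes value reproduces the quote:
σ√T = 0.2364·√1.5624 = 0.295491
d₁ = (ln(S/K) + (r−q+σ²/2)T) / (σ√T) = (ln(55.74/72.1) + (0.0522−0.0241+0.2364²/2)·1.5624) / 0.295491 = (-0.257356 + 0.087561) / 0.295491 = -0.574622
d₂ = d₁ − σ√T = -0.574622 − 0.295491 = -0.870112
e^{−rT} = 0.921680
e^{−qT} = 0.963046
N(−d₁) = 0.717226,  N(−d₂) = 0.807880
V = K·e^{−rT}·N(−d₂) − S·e^{−qT}·N(−d₁) = 53.686177 − 38.500854 = 15.185323 (matching the quote); vega is positive throughout, so no other σ reproduces this price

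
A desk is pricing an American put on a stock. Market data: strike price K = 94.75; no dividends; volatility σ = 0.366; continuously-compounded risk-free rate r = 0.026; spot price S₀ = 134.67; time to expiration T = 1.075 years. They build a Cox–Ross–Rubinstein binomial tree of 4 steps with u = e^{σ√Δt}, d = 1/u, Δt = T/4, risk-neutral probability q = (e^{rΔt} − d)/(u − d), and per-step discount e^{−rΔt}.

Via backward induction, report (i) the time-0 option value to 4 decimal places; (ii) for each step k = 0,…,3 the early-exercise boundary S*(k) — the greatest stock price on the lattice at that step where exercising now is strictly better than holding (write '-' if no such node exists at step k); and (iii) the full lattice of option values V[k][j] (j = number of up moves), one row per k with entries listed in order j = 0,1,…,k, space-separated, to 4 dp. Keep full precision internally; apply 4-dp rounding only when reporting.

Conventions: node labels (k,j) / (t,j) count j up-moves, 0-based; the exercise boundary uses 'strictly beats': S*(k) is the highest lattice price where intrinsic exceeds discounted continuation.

Δt=0.26875, u=1.20893, d=0.82718, q=0.47107, disc=e^(-rΔt)=0.99304
k=4 terminal: V=max(K-S,0) → 31.7034 2.6062 0.0000 0.0000 0.0000
k=3: j=0 S=76.2191 intr=18.5309 cont=17.8711 V=18.5309[EX]; j=1 S=111.3957 intr=0.0000 cont=1.3689 V=1.3689[hold]; j=2 S=162.8071 intr=0.0000 cont=0.0000 V=0.0000[hold]; j=3 S=237.9457 intr=0.0000 cont=0.0000 V=0.0000[hold]  S*(3)=76.2191
k=2: j=0 S=92.1438 intr=2.6062 cont=10.3736 V=10.3736[hold]; j=1 S=134.6700 intr=0.0000 cont=0.7190 V=0.7190[hold]; j=2 S=196.8229 intr=0.0000 cont=0.0000 V=0.0000[hold]  S*(2)=-
k=1: j=0 S=111.3957 intr=0.0000 cont=5.7850 V=5.7850[hold]; j=1 S=162.8071 intr=0.0000 cont=0.3776 V=0.3776[hold]  S*(1)=-
k=0: j=0 S=134.6700 intr=0.0000 cont=3.2152 V=3.2152[hold]  S*(0)=-

price = 3.2152
boundary = - - - 76.2191
tree:
3.2152
5.7850 0.3776
10.3736 0.7190 0.0000
18.5309 1.3689 0.0000 0.0000
31.7034 2.6062 0.0000 0.0000 0.0000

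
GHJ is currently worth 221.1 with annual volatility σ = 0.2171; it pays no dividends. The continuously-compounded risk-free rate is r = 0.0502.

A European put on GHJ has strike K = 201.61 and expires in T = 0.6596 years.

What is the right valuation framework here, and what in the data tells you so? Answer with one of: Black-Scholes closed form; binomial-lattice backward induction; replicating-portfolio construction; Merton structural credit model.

framework: Black-Scholes closed form

Key observation: a European-exercise option on GHJ struck at 201.61 — a GBM underlying with constant parameters — admits an analytic price: the data contain no early exercise, no discrete tree, no debt structure.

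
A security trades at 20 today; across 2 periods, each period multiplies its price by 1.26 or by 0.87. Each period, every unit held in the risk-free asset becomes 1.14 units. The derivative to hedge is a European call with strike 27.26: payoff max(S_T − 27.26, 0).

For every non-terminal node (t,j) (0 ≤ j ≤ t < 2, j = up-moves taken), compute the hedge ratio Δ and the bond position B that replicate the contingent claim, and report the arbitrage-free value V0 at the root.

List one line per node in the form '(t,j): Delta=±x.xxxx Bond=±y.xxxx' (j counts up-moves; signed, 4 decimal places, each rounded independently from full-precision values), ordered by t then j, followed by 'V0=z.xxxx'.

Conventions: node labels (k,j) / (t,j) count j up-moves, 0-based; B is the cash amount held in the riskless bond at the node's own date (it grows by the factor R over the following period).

Arbitrage-free pricing uses the up-move probability p* = (R−d)/(u−d) = 0.6923, discounting each step at R = 1.14.
Expiry values: V(2,0)=0.0000, V(2,1)=0.0000, V(2,2)=4.4920
(1,0): S=17.4000. Δ = (V_up−V_dn)/(S_up−S_dn) = (0.0000−0.0000)/(21.9240−15.1380) = 0.0000. V = [p*·0.0000 + (1−p*)·0.0000]/1.14 = 0.0000. B = V − Δ·S = 0.0000.
(1,1): S=25.2000. Δ = (V_up−V_dn)/(S_up−S_dn) = (4.4920−0.0000)/(31.7520−21.9240) = 0.4571. V = [p*·4.4920 + (1−p*)·0.0000]/1.14 = 2.7279. B = V − Δ·S = -8.7900.
(0,0): S=20.0000. Δ = (V_up−V_dn)/(S_up−S_dn) = (2.7279−0.0000)/(25.2000−17.4000) = 0.3497. V = [p*·2.7279 + (1−p*)·0.0000]/1.14 = 1.6566. B = V − Δ·S = -5.3381.
Sanity check at the root: Δ(0,0)·S0 + B(0,0) reproduces V0 = 1.6566.

(0,0): Delta=0.3497 Bond=-5.3381
(1,0): Delta=0.0000 Bond=0.0000
(1,1): Delta=0.4571 Bond=-8.7900
V0=1.6566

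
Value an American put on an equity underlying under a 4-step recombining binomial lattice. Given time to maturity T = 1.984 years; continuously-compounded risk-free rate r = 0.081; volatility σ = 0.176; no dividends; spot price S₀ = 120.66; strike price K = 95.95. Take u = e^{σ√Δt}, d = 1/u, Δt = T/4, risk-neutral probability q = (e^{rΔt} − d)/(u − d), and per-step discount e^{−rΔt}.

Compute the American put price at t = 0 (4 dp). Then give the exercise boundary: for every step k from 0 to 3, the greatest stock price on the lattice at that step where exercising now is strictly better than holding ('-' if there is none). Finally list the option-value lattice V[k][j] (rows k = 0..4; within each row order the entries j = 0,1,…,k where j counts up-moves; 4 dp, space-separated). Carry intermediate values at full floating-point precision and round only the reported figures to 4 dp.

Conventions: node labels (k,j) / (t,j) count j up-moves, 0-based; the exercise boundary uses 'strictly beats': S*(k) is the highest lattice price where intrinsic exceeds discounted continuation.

Δt=0.49600, u=1.13196, d=0.88342, q=0.63399, disc=e^(-rΔt)=0.96062
k=4 terminal: V=max(K-S,0) → 22.4586 1.7827 0.0000 0.0000 0.0000
k=3: j=0 S=83.1895 intr=12.7605 cont=8.9821 V=12.7605[EX]; j=1 S=106.5937 intr=0.0000 cont=0.6268 V=0.6268[hold]; j=2 S=136.5825 intr=0.0000 cont=0.0000 V=0.0000[hold]; j=3 S=175.0082 intr=0.0000 cont=0.0000 V=0.0000[hold]  S*(3)=83.1895
k=2: j=0 S=94.1673 intr=1.7827 cont=4.8683 V=4.8683[hold]; j=1 S=120.6600 intr=0.0000 cont=0.2204 V=0.2204[hold]; j=2 S=154.6061 intr=0.0000 cont=0.0000 V=0.0000[hold]  S*(2)=-
k=1: j=0 S=106.5937 intr=0.0000 cont=1.8459 V=1.8459[hold]; j=1 S=136.5825 intr=0.0000 cont=0.0775 V=0.0775[hold]  S*(1)=-
k=0: j=0 S=120.6600 intr=0.0000 cont=0.6962 V=0.6962[hold]  S*(0)=-

price = 0.6962
boundary = - - - 83.1895
tree:
0.6962
1.8459 0.0775
4.8683 0.2204 0.0000
12.7605 0.6268 0.0000 0.0000
22.4586 1.7827 0.0000 0.0000 0.0000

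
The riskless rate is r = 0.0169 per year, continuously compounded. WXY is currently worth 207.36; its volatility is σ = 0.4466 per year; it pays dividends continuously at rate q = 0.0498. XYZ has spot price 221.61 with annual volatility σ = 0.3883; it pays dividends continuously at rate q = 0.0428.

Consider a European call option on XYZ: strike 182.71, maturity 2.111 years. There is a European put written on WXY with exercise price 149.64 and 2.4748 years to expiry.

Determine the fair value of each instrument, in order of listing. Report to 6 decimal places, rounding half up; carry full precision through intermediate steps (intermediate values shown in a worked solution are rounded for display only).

[XYZ call K=182.71]
σ√T = 0.3883·√2.111 = 0.564172
d₁ = (ln(S/K) + (r−q+σ²/2)T) / (σ√T) = (ln(221.61/182.71) + (0.0169−0.0428+0.3883²/2)·2.111) / 0.564172 = (0.193019 + 0.104470) / 0.564172 = 0.527302
d₂ = d₁ − σ√T = 0.527302 − 0.564172 = -0.036870
e^{−rT} = 0.964953
e^{−qT} = 0.913611
N(d₁) = 0.701008,  N(d₂) = 0.485294
price = S·e^{−qT}·N(d₁) − K·e^{−rT}·N(d₂) = 141.929771 − 85.560573 = 56.369198
[WXY put K=149.64]
σ√T = 0.4466·√2.4748 = 0.702569
d₁ = (ln(S/K) + (r−q+σ²/2)T) / (σ√T) = (ln(207.36/149.64) + (0.0169−0.0498+0.4466²/2)·2.4748) / 0.702569 = (0.326224 + 0.165380) / 0.702569 = 0.699724
d₂ = d₁ − σ√T = 0.699724 − 0.702569 = -0.002844
e^{−rT} = 0.959038
e^{−qT} = 0.884047
N(−d₁) = 0.242050,  N(−d₂) = 0.501135
price = K·e^{−rT}·N(−d₂) − S·e^{−qT}·N(−d₁) = 71.918096 − 44.371582 = 27.546514

price(XYZ call K=182.71) = 56.369198
price(WXY put K=149.64) = 27.546514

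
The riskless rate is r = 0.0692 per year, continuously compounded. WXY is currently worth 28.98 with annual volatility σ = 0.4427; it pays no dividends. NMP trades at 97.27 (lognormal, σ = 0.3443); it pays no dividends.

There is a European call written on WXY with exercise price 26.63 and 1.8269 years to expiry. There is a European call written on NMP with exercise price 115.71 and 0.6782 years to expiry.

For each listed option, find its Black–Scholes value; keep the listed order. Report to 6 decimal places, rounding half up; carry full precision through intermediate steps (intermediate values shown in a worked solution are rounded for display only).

[WXY call K=26.63]
σ√T = 0.4427·√1.8269 = 0.598366
d₁ = (ln(S/K) + (r+σ²/2)T) / (σ√T) = (ln(28.98/26.63) + (0.0692+0.4427²/2)·1.8269) / 0.598366 = (0.084568 + 0.305442) / 0.598366 = 0.651792
d₂ = d₁ − σ√T = 0.651792 − 0.598366 = 0.053426
e^{−rT} = 0.881243
N(d₁) = 0.742732,  N(d₂) = 0.521304
price = S·N(d₁) − K·e^{−rT}·N(d₂) = 21.524379 − 12.233698 = 9.290681
[NMP call K=115.71]
σ√T = 0.3443·√0.6782 = 0.283541
d₁ = (ln(S/K) + (r+σ²/2)T) / (σ√T) = (ln(97.27/115.71) + (0.0692+0.3443²/2)·0.6782) / 0.283541 = (-0.173596 + 0.087129) / 0.283541 = -0.304955
d₂ = d₁ − σ√T = -0.304955 − 0.283541 = -0.588496
e^{−rT} = 0.954153
N(d₁) = 0.380200,  N(d₂) = 0.278100
price = S·N(d₁) − K·e^{−rT}·N(d₂) = 36.982076 − 30.703605 = 6.278471

price(WXY call K=26.63) = 9.290681
price(NMP call K=115.71) = 6.278471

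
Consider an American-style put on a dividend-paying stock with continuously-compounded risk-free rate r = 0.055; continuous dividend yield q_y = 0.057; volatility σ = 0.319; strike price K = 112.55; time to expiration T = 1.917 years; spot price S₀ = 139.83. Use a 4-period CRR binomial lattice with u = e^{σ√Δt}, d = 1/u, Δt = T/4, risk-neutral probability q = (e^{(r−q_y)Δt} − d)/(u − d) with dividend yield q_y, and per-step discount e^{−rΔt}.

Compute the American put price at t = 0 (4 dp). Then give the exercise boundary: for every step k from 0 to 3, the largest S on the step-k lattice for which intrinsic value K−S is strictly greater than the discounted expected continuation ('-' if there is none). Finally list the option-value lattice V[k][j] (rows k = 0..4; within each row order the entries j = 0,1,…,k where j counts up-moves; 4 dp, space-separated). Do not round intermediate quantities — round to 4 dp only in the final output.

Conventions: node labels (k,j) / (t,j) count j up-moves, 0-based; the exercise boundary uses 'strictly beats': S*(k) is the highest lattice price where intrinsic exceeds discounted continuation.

price = 11.1473
boundary = - - - 72.0901
tree:
11.1473
17.6664 3.6184
27.2557 6.6681 0.0000
40.4599 12.2882 0.0000 0.0000
54.7448 22.6450 0.0000 0.0000 0.0000

Δt=0.47925, u=1.24712, d=0.80185, q=0.44286, disc=e^(-rΔt)=0.97399
k=4 terminal: V=max(K-S,0) → 54.7448 22.6450 0.0000 0.0000 0.0000
k=3: j=0 S=72.0901 intr=40.4599 cont=39.4746 V=40.4599[EX]; j=1 S=112.1223 intr=0.4277 cont=12.2882 V=12.2882[hold]; j=2 S=174.3848 intr=0.0000 cont=0.0000 V=0.0000[hold]; j=3 S=271.2222 intr=0.0000 cont=0.0000 V=0.0000[hold]  S*(3)=72.0901
k=2: j=0 S=89.9050 intr=22.6450 cont=27.2557 V=27.2557[hold]; j=1 S=139.8300 intr=0.0000 cont=6.6681 V=6.6681[hold]; j=2 S=217.4788 intr=0.0000 cont=0.0000 V=0.0000[hold]  S*(2)=-
k=1: j=0 S=112.1223 intr=0.4277 cont=17.6664 V=17.6664[hold]; j=1 S=174.3848 intr=0.0000 cont=3.6184 V=3.6184[hold]  S*(1)=-
k=0: j=0 S=139.8300 intr=0.0000 cont=11.1473 V=11.1473[hold]  S*(0)=-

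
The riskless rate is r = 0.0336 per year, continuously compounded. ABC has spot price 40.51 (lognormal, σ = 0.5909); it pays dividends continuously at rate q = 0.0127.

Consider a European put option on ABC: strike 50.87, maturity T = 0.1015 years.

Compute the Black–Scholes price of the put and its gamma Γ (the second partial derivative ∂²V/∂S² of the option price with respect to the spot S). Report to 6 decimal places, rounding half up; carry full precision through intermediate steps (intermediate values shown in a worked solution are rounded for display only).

σ√T = 0.5909·√0.1015 = 0.188255
d₁ = (ln(S/K) + (r−q+σ²/2)T) / (σ√T) = (ln(40.51/50.87) + (0.0336−0.0127+0.5909²/2)·0.1015) / 0.188255 = (-0.227725 + 0.019841) / 0.188255 = -1.104262
d₂ = d₁ − σ√T = -1.104262 − 0.188255 = -1.292518
e^{−rT} = 0.996595
e^{−qT} = 0.998712
N(−d₁) = 0.865260,  N(−d₂) = 0.901911
Put price V = K·e^{−rT}·N(−d₂) − S·e^{−qT}·N(−d₁) = 45.724010 − 35.006541 = 10.717469
φ(d₁) = (1/√(2π))·e^{−d₁²/2} = 0.216831
Γ = e^{−qT}·φ(d₁) / (S·σ·√T) = 0.028396

price = 10.717469
Γ = 0.028396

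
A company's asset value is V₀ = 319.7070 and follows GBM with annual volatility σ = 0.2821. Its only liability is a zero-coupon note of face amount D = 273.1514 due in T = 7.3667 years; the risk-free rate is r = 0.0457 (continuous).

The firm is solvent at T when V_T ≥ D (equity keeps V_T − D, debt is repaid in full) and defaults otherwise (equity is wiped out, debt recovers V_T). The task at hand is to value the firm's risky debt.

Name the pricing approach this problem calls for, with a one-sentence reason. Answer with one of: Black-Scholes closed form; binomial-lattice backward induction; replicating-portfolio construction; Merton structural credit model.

framework: Merton structural credit model

Key observation: assets follow a GBM and default happens iff V_T < 273.1514; valuing claims on that split (equity as a call, risky debt as the residual) is the structural model's definition.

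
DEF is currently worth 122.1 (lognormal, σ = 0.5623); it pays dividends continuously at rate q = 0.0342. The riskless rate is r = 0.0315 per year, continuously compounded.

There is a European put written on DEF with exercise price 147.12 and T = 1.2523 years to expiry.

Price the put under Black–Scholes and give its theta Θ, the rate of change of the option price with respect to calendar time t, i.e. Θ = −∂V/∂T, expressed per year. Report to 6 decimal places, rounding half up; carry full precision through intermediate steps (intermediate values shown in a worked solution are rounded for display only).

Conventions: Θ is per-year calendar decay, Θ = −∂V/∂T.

σ√T = 0.5623·√1.2523 = 0.629249
d₁ = (ln(S/K) + (r−q+σ²/2)T) / (σ√T) = (ln(122.1/147.12) + (0.0315−0.0342+0.5623²/2)·1.2523) / 0.629249 = (-0.186408 + 0.194596) / 0.629249 = 0.013012
d₂ = d₁ − σ√T = 0.013012 − 0.629249 = -0.616237
e^{−rT} = 0.961320
e^{−qT} = 0.958076
N(−d₁) = 0.494809,  N(−d₂) = 0.731131
Put price V = K·e^{−rT}·N(−d₂) − S·e^{−qT}·N(−d₁) = 103.403463 − 57.883296 = 45.520167
φ(d₁) = (1/√(2π))·e^{−d₁²/2} = 0.398909
Θ = −S·e^{−qT}·φ(d₁)·σ/(2√T) − q·S·e^{−qT}·N(−d₁) + r·K·e^{−rT}·N(−d₂) = −11.723914 − 1.979609 + 3.257209 = -10.446313

price = 45.520167
Θ = -10.446313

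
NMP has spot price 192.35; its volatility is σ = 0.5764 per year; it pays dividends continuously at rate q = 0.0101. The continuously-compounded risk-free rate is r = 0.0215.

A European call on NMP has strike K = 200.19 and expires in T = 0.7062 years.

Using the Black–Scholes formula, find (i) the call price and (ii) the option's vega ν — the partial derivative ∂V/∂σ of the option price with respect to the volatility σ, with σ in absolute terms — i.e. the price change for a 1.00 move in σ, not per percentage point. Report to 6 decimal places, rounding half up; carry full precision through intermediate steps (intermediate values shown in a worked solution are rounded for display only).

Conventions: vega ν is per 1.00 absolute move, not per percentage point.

σ√T = 0.5764·√0.7062 = 0.484382
d₁ = (ln(S/K) + (r−q+σ²/2)T) / (σ√T) = (ln(192.35/200.19) + (0.0215−0.0101+0.5764²/2)·0.7062) / 0.484382 = (-0.039950 + 0.125364) / 0.484382 = 0.176335
d₂ = d₁ − σ√T = 0.176335 − 0.484382 = -0.308047
e^{−rT} = 0.984931
e^{−qT} = 0.992893
N(d₁) = 0.569984,  N(d₂) = 0.379023
Call price V = S·e^{−qT}·N(d₁) − K·e^{−rT}·N(d₂) = 108.857296 − 74.733298 = 34.123998
φ(d₁) = (1/√(2π))·e^{−d₁²/2} = 0.392788
ν = S·e^{−qT}·φ(d₁)·√T = 63.040044

price = 34.123998
ν = 63.040044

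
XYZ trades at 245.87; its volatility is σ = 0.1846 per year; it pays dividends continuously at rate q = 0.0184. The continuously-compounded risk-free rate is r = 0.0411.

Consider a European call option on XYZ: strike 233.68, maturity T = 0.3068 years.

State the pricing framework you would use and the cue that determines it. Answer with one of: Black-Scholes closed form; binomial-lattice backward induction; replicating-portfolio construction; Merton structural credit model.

framework: Black-Scholes closed form

Key observation: a European-exercise option on XYZ struck at 233.68 — a GBM underlying with constant parameters — admits an analytic price: the data contain no early exercise, no discrete tree, no debt structure.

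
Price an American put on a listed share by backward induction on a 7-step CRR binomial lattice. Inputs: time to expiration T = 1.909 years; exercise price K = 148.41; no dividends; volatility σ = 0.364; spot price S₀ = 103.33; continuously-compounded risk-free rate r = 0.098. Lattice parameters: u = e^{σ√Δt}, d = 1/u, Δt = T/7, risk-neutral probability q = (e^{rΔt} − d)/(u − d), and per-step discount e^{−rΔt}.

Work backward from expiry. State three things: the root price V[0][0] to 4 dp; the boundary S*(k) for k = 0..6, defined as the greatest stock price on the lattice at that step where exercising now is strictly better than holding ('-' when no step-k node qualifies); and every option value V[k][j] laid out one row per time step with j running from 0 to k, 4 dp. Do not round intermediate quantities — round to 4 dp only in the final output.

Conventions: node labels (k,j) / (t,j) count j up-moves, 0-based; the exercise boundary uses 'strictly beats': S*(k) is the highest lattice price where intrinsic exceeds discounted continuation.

price = 45.0800
boundary = 103.3300 85.4421 103.3300 85.4421 103.3300 85.4421 103.3300
tree:
45.0800
62.9679 29.7522
77.7591 45.0800 17.3368
89.9897 62.9679 28.4851 8.0841
100.1031 77.7591 45.0800 14.8504 2.3422
108.4657 89.9897 62.9679 26.4613 5.0479 0.0000
115.3806 100.1031 77.7591 45.0800 10.8793 0.0000 0.0000
121.0984 108.4657 89.9897 62.9679 23.4472 0.0000 0.0000 0.0000

params: Δt=0.27271 u=1.20936 d=0.82689 q=0.52344 e^(-rΔt)=0.97363
t_7 payoffs: 121.0984 108.4657 89.9897 62.9679 23.4472 0.0000 0.0000 0.0000
t_6: node(6,0) S=33.0294 payoff=115.3806 vs cont=111.4667 → 115.3806 [stop]  node(6,1) S=48.3069 payoff=100.1031 vs cont=96.1892 → 100.1031 [stop]  node(6,2) S=70.6509 payoff=77.7591 vs cont=73.8452 → 77.7591 [stop]  node(6,3) S=103.3300 payoff=45.0800 vs cont=41.1661 → 45.0800 [stop]  node(6,4) S=151.1245 payoff=0.0000 vs cont=10.8793 → 10.8793 [wait]  node(6,5) S=221.0261 payoff=0.0000 vs cont=0.0000 → 0.0000 [wait]  node(6,6) S=323.2601 payoff=0.0000 vs cont=0.0000 → 0.0000 [wait]  ⇒ S*(6)=103.3300
t_5: node(5,0) S=39.9443 payoff=108.4657 vs cont=104.5518 → 108.4657 [stop]  node(5,1) S=58.4203 payoff=89.9897 vs cont=86.0759 → 89.9897 [stop]  node(5,2) S=85.4421 payoff=62.9679 vs cont=59.0540 → 62.9679 [stop]  node(5,3) S=124.9628 payoff=23.4472 vs cont=26.4613 → 26.4613 [wait]  node(5,4) S=182.7634 payoff=0.0000 vs cont=5.0479 → 5.0479 [wait]  node(5,5) S=267.2993 payoff=0.0000 vs cont=0.0000 → 0.0000 [wait]  ⇒ S*(5)=85.4421
t_4: node(4,0) S=48.3069 payoff=100.1031 vs cont=96.1892 → 100.1031 [stop]  node(4,1) S=70.6509 payoff=77.7591 vs cont=73.8452 → 77.7591 [stop]  node(4,2) S=103.3300 payoff=45.0800 vs cont=42.7022 → 45.0800 [stop]  node(4,3) S=151.1245 payoff=0.0000 vs cont=14.8504 → 14.8504 [wait]  node(4,4) S=221.0261 payoff=0.0000 vs cont=2.3422 → 2.3422 [wait]  ⇒ S*(4)=103.3300
t_3: node(3,0) S=58.4203 payoff=89.9897 vs cont=86.0759 → 89.9897 [stop]  node(3,1) S=85.4421 payoff=62.9679 vs cont=59.0540 → 62.9679 [stop]  node(3,2) S=124.9628 payoff=23.4472 vs cont=28.4851 → 28.4851 [wait]  node(3,3) S=182.7634 payoff=0.0000 vs cont=8.0841 → 8.0841 [wait]  ⇒ S*(3)=85.4421
t_2: node(2,0) S=70.6509 payoff=77.7591 vs cont=73.8452 → 77.7591 [stop]  node(2,1) S=103.3300 payoff=45.0800 vs cont=43.7336 → 45.0800 [stop]  node(2,2) S=151.1245 payoff=0.0000 vs cont=17.3368 → 17.3368 [wait]  ⇒ S*(2)=103.3300
t_1: node(1,0) S=85.4421 payoff=62.9679 vs cont=59.0540 → 62.9679 [stop]  node(1,1) S=124.9628 payoff=23.4472 vs cont=29.7522 → 29.7522 [wait]  ⇒ S*(1)=85.4421
t_0: node(0,0) S=103.3300 payoff=45.0800 vs cont=44.3794 → 45.0800 [stop]  ⇒ S*(0)=103.3300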